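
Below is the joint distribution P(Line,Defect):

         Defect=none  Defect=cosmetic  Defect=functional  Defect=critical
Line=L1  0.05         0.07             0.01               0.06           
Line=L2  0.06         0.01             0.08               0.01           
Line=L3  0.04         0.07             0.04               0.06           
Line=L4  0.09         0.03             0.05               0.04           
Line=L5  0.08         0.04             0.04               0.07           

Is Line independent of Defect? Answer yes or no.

P(Line=L2) = 0.16 and P(Defect=functional) = 0.22, so their product is 0.0352, but P(Line=L2, Defect=functional) = 0.08. Since these differ, Line and Defect are not independent.

no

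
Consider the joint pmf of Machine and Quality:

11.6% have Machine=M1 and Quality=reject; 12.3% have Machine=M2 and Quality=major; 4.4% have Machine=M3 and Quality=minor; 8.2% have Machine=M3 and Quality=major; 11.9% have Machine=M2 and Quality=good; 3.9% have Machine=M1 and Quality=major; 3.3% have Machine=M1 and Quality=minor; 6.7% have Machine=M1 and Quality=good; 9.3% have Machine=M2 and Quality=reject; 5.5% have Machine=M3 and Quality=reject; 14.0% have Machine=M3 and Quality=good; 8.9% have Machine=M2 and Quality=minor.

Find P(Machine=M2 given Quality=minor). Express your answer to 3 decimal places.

P(Quality=minor) = 0.033 + 0.089 + 0.044 = 0.166.
P(Machine=M2 | Quality=minor) = 0.089/0.166 = 0.536.

0.536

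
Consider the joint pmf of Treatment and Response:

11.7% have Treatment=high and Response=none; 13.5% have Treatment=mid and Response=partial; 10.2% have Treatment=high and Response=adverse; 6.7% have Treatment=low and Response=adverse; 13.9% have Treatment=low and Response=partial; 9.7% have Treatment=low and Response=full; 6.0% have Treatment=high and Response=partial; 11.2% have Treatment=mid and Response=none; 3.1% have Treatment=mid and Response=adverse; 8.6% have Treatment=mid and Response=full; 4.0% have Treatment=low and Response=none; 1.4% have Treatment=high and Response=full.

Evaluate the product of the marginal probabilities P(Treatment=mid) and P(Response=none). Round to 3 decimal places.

0.098

P(Treatment=mid) = 0.112 + 0.135 + 0.086 + 0.031 = 0.364.
P(Response=none) = 0.040 + 0.112 + 0.117 = 0.269.
Product: 0.364 × 0.269 = 0.098.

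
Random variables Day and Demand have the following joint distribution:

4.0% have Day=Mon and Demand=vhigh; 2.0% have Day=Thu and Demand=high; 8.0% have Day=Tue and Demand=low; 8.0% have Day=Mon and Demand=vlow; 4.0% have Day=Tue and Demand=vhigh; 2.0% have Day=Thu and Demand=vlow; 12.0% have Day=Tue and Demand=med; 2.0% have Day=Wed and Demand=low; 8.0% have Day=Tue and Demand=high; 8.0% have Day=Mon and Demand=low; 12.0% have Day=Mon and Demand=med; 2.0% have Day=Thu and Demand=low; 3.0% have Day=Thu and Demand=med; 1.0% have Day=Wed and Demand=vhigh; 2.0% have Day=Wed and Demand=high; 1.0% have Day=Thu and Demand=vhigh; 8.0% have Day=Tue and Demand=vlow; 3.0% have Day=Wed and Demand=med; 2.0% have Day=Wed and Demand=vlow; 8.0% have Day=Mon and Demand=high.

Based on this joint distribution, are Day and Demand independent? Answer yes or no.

Every cell satisfies P(Day,Demand) = P(Day)·P(Demand). For instance P(Day=Thu) = 0.100, P(Demand=low) = 0.200, and 0.100×0.200 = 0.020 matches the joint entry. So Day and Demand are independent.

yes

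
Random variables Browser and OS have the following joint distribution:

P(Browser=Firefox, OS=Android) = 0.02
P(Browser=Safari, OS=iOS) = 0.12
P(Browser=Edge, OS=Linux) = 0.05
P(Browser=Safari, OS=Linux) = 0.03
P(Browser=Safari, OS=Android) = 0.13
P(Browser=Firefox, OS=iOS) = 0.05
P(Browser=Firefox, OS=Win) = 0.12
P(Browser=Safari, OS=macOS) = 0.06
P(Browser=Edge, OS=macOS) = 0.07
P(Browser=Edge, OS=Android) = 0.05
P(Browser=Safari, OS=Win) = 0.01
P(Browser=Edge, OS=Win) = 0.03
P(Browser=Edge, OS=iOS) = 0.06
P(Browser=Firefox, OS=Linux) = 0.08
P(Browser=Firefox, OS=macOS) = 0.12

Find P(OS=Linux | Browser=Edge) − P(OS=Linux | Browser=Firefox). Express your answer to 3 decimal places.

-0.013

P(Browser=Edge) = 0.03 + 0.07 + 0.05 + 0.06 + 0.05 = 0.26; P(OS=Linux | Browser=Edge) = 0.05/0.26 = 0.1923.
P(Browser=Firefox) = 0.12 + 0.12 + 0.08 + 0.05 + 0.02 = 0.39; P(OS=Linux | Browser=Firefox) = 0.08/0.39 = 0.2051.
Difference = -0.013.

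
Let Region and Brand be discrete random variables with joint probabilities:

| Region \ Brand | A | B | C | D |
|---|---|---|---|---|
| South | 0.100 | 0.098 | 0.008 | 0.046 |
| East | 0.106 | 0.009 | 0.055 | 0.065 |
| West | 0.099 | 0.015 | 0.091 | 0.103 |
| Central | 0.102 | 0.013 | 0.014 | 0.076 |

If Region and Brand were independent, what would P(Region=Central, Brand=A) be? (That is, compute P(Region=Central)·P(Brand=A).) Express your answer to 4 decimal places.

P(Region=Central) = 0.102 + 0.013 + 0.014 + 0.076 = 0.205.
P(Brand=A) = 0.100 + 0.106 + 0.099 + 0.102 = 0.407.
Product: 0.205 × 0.407 = 0.0834.

0.0834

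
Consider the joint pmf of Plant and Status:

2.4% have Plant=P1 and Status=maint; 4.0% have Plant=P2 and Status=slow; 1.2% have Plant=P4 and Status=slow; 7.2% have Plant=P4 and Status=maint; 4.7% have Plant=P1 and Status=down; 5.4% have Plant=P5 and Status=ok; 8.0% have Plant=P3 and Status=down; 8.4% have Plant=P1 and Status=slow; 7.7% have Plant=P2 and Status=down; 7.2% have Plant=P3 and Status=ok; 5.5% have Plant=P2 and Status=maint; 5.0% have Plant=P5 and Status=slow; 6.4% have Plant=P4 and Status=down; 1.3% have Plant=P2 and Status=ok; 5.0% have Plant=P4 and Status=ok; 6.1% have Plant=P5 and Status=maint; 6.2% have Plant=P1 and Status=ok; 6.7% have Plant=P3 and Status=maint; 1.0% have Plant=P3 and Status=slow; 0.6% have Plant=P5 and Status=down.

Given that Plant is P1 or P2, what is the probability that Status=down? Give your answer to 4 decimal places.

0.3085

P(Plant=P1) = 0.062 + 0.084 + 0.047 + 0.024 = 0.217.
P(Plant=P2) = 0.013 + 0.040 + 0.077 + 0.055 = 0.185.
P(Plant ∈ {P1, P2}) = 0.217 + 0.185 = 0.402; P(Status=down, Plant ∈ {P1, P2}) = 0.047 + 0.077 = 0.124.
P(Status=down | Plant ∈ {P1, P2}) = 0.124/0.402 = 0.3085.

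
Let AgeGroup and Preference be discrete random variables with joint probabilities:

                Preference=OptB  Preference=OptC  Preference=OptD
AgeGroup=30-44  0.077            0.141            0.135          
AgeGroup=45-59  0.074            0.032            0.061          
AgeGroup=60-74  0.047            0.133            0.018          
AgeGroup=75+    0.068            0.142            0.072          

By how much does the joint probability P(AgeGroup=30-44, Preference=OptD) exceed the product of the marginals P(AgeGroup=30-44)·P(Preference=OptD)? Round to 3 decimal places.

0.034

P(AgeGroup=30-44) = 0.077 + 0.141 + 0.135 = 0.353.
P(Preference=OptD) = 0.135 + 0.061 + 0.018 + 0.072 = 0.286.
P(AgeGroup=30-44, Preference=OptD) − P(AgeGroup=30-44)P(Preference=OptD) = 0.135 − 0.353×0.286 = 0.034.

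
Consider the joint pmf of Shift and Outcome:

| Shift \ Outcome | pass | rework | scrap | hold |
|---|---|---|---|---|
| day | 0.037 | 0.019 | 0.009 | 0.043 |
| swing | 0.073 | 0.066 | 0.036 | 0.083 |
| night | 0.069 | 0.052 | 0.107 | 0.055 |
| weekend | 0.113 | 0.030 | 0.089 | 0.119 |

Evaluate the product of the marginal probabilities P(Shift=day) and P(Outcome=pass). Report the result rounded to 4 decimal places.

0.0315

P(Shift=day) = 0.037 + 0.019 + 0.009 + 0.043 = 0.108.
P(Outcome=pass) = 0.037 + 0.073 + 0.069 + 0.113 = 0.292.
Product: 0.108 × 0.292 = 0.0315.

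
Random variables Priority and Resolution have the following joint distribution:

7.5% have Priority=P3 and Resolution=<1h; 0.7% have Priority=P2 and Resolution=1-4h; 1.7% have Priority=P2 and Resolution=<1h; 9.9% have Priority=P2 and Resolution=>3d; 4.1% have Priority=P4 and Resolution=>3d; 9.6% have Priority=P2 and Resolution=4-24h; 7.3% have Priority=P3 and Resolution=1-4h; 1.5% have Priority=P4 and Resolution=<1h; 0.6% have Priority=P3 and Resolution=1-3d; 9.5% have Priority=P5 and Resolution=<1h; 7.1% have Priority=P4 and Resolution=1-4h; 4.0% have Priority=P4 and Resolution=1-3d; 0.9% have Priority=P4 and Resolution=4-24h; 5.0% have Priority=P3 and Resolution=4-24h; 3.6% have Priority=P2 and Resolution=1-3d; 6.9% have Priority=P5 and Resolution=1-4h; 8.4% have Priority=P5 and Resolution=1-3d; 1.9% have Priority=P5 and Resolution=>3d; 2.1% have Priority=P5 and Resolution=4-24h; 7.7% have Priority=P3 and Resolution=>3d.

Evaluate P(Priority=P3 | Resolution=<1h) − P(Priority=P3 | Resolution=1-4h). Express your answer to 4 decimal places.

P(Resolution=<1h) = 0.017 + 0.075 + 0.015 + 0.095 = 0.202; P(Priority=P3 | Resolution=<1h) = 0.075/0.202 = 0.37129.
P(Resolution=1-4h) = 0.007 + 0.073 + 0.071 + 0.069 = 0.220; P(Priority=P3 | Resolution=1-4h) = 0.073/0.220 = 0.33182.
Difference = 0.0395.

0.0395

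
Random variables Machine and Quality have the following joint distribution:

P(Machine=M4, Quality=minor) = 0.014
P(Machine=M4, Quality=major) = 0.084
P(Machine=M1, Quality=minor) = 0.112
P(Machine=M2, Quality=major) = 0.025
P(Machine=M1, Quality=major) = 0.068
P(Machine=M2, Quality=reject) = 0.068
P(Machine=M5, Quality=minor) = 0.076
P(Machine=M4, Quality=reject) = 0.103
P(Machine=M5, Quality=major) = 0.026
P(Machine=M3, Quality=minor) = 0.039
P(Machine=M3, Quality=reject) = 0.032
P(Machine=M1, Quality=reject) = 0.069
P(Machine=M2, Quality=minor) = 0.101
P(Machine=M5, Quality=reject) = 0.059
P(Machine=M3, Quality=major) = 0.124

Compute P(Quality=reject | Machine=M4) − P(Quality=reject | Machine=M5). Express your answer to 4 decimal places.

P(Machine=M4) = 0.014 + 0.084 + 0.103 = 0.201; P(Quality=reject | Machine=M4) = 0.103/0.201 = 0.51244.
P(Machine=M5) = 0.076 + 0.026 + 0.059 = 0.161; P(Quality=reject | Machine=M5) = 0.059/0.161 = 0.36646.
Difference = 0.1460.

0.1460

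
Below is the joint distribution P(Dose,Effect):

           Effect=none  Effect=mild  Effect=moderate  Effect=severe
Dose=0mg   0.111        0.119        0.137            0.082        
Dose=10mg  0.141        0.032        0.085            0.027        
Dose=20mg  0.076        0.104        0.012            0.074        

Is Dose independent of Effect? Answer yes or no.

P(Dose=20mg) = 0.266 and P(Effect=moderate) = 0.234, so their product is 0.06224, but P(Dose=20mg, Effect=moderate) = 0.012. Since these differ, Dose and Effect are not independent.

no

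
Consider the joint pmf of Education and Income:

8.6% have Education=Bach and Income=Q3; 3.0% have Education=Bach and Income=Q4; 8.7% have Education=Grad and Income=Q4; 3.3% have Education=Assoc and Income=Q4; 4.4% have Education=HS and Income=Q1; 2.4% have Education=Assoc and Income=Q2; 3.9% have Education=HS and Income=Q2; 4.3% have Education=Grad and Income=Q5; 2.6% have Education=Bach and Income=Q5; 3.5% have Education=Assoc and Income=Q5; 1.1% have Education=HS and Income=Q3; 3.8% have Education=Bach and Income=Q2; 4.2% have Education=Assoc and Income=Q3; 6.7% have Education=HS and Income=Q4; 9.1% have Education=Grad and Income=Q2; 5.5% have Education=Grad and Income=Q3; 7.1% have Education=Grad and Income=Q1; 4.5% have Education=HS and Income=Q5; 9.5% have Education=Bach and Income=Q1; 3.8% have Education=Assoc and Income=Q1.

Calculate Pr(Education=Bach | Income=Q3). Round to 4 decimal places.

0.4433

P(Income=Q3) = 0.011 + 0.042 + 0.086 + 0.055 = 0.194.
P(Education=Bach | Income=Q3) = 0.086/0.194 = 0.4433.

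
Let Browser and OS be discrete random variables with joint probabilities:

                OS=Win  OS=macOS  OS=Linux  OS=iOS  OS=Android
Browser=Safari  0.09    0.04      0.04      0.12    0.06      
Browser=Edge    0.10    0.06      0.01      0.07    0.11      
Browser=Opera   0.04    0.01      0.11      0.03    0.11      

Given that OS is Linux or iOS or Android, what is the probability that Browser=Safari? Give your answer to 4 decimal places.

0.3333

P(OS=Linux) = 0.04 + 0.01 + 0.11 = 0.16.
P(OS=iOS) = 0.12 + 0.07 + 0.03 = 0.22.
P(OS=Android) = 0.06 + 0.11 + 0.11 = 0.28.
P(OS ∈ {Linux, iOS, Android}) = 0.16 + 0.22 + 0.28 = 0.66; P(Browser=Safari, OS ∈ {Linux, iOS, Android}) = 0.04 + 0.12 + 0.06 = 0.22.
P(Browser=Safari | OS ∈ {Linux, iOS, Android}) = 0.22/0.66 = 0.3333.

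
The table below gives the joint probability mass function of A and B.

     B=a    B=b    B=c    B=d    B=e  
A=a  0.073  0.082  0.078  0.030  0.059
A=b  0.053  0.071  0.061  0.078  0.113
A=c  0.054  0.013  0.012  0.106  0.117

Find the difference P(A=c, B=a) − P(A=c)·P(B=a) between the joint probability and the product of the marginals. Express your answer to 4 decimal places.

P(A=c) = 0.054 + 0.013 + 0.012 + 0.106 + 0.117 = 0.302.
P(B=a) = 0.073 + 0.053 + 0.054 = 0.180.
P(A=c, B=a) − P(A=c)P(B=a) = 0.054 − 0.302×0.180 = -0.0004.

-0.0004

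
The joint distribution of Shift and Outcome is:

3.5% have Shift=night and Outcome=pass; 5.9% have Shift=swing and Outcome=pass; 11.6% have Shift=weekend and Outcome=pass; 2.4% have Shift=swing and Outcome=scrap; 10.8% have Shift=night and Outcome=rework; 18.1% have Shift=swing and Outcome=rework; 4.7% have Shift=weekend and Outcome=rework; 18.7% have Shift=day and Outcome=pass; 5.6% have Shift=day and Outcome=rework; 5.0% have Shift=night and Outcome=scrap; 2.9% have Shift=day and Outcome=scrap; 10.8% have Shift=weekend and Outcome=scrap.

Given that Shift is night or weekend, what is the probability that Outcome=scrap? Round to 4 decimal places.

P(Shift=night) = 0.035 + 0.108 + 0.050 = 0.193.
P(Shift=weekend) = 0.116 + 0.047 + 0.108 = 0.271.
P(Shift ∈ {night, weekend}) = 0.193 + 0.271 = 0.464; P(Outcome=scrap, Shift ∈ {night, weekend}) = 0.050 + 0.108 = 0.158.
P(Outcome=scrap | Shift ∈ {night, weekend}) = 0.158/0.464 = 0.3405.

0.3405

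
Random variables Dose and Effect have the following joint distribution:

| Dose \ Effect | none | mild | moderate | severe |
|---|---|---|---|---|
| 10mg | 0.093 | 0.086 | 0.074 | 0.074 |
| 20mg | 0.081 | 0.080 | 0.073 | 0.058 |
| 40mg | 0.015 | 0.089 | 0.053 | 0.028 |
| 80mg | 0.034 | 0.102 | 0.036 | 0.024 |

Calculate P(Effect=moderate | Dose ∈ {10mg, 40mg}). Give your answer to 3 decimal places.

0.248

P(Dose=10mg) = 0.093 + 0.086 + 0.074 + 0.074 = 0.327.
P(Dose=40mg) = 0.015 + 0.089 + 0.053 + 0.028 = 0.185.
P(Dose ∈ {10mg, 40mg}) = 0.327 + 0.185 = 0.512; P(Effect=moderate, Dose ∈ {10mg, 40mg}) = 0.074 + 0.053 = 0.127.
P(Effect=moderate | Dose ∈ {10mg, 40mg}) = 0.127/0.512 = 0.248.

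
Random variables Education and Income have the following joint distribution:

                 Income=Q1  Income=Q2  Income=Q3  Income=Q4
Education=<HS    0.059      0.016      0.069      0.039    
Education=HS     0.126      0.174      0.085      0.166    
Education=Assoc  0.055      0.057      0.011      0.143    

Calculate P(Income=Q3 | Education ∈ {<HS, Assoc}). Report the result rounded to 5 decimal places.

0.17817

P(Education=<HS) = 0.059 + 0.016 + 0.069 + 0.039 = 0.183.
P(Education=Assoc) = 0.055 + 0.057 + 0.011 + 0.143 = 0.266.
P(Education ∈ {<HS, Assoc}) = 0.183 + 0.266 = 0.449; P(Income=Q3, Education ∈ {<HS, Assoc}) = 0.069 + 0.011 = 0.080.
P(Income=Q3 | Education ∈ {<HS, Assoc}) = 0.080/0.449 = 0.17817.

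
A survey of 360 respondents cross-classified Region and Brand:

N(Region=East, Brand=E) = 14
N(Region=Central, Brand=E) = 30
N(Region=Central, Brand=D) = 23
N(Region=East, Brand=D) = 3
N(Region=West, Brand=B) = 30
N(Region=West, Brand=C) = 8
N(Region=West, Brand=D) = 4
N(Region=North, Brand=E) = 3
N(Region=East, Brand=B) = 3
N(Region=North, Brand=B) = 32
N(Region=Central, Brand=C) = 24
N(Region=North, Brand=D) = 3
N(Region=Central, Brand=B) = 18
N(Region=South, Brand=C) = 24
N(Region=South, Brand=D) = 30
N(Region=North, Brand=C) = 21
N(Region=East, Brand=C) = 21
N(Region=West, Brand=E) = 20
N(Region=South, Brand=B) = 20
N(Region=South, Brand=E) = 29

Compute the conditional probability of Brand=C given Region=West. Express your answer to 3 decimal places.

Total with Region=West: 30 + 8 + 4 + 20 = 62.
P(Brand=C | Region=West) = 8/62 = 0.129.

0.129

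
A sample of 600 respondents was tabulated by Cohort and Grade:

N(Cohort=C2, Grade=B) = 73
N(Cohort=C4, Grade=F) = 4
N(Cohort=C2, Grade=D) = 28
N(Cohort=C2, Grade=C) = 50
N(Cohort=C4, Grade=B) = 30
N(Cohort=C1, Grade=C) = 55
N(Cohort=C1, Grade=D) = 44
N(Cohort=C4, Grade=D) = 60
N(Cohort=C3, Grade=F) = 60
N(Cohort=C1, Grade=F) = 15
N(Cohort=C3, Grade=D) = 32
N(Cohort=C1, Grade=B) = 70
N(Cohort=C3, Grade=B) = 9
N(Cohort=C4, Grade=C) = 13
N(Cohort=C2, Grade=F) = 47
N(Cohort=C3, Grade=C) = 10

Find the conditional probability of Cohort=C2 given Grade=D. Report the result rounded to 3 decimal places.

0.171

Total with Grade=D: 44 + 28 + 32 + 60 = 164.
P(Cohort=C2 | Grade=D) = 28/164 = 0.171.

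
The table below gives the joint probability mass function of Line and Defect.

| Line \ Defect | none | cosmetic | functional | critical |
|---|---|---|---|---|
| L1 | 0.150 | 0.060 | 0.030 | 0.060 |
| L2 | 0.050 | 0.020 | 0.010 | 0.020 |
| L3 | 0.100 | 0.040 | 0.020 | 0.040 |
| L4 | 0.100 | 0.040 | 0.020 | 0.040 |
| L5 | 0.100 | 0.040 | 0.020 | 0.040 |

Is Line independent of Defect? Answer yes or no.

Every cell satisfies P(Line,Defect) = P(Line)·P(Defect). For instance P(Line=L3) = 0.200, P(Defect=critical) = 0.200, and 0.200×0.200 = 0.040 matches the joint entry. So Line and Defect are independent.

yes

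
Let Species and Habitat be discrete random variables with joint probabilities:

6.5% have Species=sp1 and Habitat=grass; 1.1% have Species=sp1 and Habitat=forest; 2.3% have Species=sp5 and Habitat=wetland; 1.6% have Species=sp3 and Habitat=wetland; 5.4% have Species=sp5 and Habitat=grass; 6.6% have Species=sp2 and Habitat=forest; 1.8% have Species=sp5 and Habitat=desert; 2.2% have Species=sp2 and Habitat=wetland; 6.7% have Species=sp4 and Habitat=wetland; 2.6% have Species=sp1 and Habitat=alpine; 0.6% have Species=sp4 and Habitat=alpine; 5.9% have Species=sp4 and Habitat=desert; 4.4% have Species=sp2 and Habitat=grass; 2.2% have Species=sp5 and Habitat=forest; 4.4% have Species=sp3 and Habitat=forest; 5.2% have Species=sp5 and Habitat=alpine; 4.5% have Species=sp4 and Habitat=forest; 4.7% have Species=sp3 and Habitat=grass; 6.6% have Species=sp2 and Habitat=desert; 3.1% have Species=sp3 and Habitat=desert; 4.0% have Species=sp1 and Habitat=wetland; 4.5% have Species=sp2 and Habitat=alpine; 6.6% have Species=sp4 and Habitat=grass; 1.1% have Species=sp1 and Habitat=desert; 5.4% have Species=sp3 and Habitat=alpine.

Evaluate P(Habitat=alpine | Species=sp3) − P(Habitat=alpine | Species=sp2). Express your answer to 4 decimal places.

P(Species=sp3) = 0.044 + 0.047 + 0.016 + 0.031 + 0.054 = 0.192; P(Habitat=alpine | Species=sp3) = 0.054/0.192 = 0.28125.
P(Species=sp2) = 0.066 + 0.044 + 0.022 + 0.066 + 0.045 = 0.243; P(Habitat=alpine | Species=sp2) = 0.045/0.243 = 0.18519.
Difference = 0.0961.

0.0961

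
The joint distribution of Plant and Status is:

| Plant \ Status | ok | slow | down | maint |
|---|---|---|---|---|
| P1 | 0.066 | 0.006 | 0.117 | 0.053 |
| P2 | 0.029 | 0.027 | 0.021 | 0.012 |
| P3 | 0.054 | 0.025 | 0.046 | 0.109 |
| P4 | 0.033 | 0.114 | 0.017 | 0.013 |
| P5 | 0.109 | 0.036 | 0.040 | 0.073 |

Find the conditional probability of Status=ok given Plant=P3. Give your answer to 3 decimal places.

0.231

P(Plant=P3) = 0.054 + 0.025 + 0.046 + 0.109 = 0.234.
P(Status=ok | Plant=P3) = 0.054/0.234 = 0.231.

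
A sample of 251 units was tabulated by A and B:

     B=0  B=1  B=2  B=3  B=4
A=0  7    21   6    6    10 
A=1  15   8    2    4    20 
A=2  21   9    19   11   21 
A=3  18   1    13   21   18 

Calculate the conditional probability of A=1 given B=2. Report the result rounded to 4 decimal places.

Total with B=2: 6 + 2 + 19 + 13 = 40.
P(A=1 | B=2) = 2/40 = 0.0500.

0.0500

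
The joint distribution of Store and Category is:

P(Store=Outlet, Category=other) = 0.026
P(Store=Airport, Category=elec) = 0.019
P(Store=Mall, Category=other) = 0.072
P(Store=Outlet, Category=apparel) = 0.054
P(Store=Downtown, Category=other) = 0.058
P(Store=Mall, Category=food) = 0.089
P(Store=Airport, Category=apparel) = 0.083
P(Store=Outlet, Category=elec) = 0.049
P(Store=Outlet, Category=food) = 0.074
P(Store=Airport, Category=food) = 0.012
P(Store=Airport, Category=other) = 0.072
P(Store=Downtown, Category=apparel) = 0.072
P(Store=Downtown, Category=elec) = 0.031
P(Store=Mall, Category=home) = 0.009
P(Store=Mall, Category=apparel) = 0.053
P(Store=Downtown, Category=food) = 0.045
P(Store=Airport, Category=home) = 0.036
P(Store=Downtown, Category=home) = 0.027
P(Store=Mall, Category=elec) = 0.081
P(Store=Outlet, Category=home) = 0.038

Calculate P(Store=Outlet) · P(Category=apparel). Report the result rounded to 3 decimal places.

P(Store=Outlet) = 0.074 + 0.054 + 0.049 + 0.038 + 0.026 = 0.241.
P(Category=apparel) = 0.072 + 0.053 + 0.083 + 0.054 = 0.262.
Product: 0.241 × 0.262 = 0.063.

0.063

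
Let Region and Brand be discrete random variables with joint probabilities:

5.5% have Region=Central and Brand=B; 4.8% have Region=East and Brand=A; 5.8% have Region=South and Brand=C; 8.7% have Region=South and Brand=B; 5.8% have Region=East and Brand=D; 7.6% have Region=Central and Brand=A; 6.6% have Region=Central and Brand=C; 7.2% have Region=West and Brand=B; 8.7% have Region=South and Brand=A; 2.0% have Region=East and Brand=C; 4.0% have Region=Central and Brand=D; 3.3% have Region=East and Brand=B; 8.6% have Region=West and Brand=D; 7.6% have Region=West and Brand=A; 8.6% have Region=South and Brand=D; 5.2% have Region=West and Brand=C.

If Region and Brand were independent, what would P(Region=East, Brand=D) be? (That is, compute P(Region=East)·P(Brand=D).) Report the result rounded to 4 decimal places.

0.0429

P(Region=East) = 0.048 + 0.033 + 0.020 + 0.058 = 0.159.
P(Brand=D) = 0.086 + 0.058 + 0.086 + 0.040 = 0.270.
Product: 0.159 × 0.270 = 0.0429.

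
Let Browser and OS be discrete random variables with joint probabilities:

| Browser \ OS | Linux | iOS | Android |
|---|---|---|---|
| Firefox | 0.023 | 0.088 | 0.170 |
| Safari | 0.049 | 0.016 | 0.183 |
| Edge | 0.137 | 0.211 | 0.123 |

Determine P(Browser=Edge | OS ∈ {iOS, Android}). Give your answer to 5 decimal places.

0.42225

P(OS=iOS) = 0.088 + 0.016 + 0.211 = 0.315.
P(OS=Android) = 0.170 + 0.183 + 0.123 = 0.476.
P(OS ∈ {iOS, Android}) = 0.315 + 0.476 = 0.791; P(Browser=Edge, OS ∈ {iOS, Android}) = 0.211 + 0.123 = 0.334.
P(Browser=Edge | OS ∈ {iOS, Android}) = 0.334/0.791 = 0.42225.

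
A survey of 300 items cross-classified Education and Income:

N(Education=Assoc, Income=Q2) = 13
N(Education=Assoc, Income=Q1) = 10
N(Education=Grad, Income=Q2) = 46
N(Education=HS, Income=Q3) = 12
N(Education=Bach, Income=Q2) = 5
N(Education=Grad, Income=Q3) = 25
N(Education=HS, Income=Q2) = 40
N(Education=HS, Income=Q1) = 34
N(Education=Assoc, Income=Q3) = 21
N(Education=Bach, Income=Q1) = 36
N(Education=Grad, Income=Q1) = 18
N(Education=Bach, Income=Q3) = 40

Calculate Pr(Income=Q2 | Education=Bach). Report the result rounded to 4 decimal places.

0.0617

Total with Education=Bach: 36 + 5 + 40 = 81.
P(Income=Q2 | Education=Bach) = 5/81 = 0.0617.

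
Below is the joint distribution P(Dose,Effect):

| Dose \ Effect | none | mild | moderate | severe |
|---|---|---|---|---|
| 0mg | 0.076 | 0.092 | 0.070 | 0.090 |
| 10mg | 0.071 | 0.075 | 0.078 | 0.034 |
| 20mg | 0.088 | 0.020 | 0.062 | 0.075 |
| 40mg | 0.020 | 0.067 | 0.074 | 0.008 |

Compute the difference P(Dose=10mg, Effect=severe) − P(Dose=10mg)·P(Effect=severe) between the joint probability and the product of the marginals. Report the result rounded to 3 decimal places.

-0.019

P(Dose=10mg) = 0.071 + 0.075 + 0.078 + 0.034 = 0.258.
P(Effect=severe) = 0.090 + 0.034 + 0.075 + 0.008 = 0.207.
P(Dose=10mg, Effect=severe) − P(Dose=10mg)P(Effect=severe) = 0.034 − 0.258×0.207 = -0.019.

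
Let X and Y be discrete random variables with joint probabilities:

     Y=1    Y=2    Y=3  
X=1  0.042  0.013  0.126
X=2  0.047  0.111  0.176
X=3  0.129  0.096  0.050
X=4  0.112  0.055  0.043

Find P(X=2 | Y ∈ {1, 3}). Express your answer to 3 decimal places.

0.308

P(Y=1) = 0.042 + 0.047 + 0.129 + 0.112 = 0.330.
P(Y=3) = 0.126 + 0.176 + 0.050 + 0.043 = 0.395.
P(Y ∈ {1, 3}) = 0.330 + 0.395 = 0.725; P(X=2, Y ∈ {1, 3}) = 0.047 + 0.176 = 0.223.
P(X=2 | Y ∈ {1, 3}) = 0.223/0.725 = 0.308.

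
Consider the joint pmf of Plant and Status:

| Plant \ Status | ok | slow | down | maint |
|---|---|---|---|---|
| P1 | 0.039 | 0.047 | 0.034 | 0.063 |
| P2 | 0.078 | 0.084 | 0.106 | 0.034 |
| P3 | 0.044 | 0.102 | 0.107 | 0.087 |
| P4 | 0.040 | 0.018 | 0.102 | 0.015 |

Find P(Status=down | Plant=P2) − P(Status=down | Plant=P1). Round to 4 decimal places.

0.1652

P(Plant=P2) = 0.078 + 0.084 + 0.106 + 0.034 = 0.302; P(Status=down | Plant=P2) = 0.106/0.302 = 0.35099.
P(Plant=P1) = 0.039 + 0.047 + 0.034 + 0.063 = 0.183; P(Status=down | Plant=P1) = 0.034/0.183 = 0.18579.
Difference = 0.1652.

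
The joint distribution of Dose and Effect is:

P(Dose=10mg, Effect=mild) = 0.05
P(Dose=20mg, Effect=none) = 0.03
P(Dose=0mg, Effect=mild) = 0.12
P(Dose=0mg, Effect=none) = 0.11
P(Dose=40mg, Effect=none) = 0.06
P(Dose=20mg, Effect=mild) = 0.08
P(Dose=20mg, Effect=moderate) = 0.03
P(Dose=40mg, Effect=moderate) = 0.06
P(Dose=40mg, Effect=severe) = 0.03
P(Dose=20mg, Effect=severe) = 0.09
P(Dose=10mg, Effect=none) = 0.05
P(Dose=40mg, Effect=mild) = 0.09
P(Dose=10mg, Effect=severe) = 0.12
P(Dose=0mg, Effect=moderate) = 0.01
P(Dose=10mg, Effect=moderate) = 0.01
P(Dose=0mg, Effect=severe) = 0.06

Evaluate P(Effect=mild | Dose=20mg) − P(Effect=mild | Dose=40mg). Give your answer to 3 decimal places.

-0.027

P(Dose=20mg) = 0.03 + 0.08 + 0.03 + 0.09 = 0.23; P(Effect=mild | Dose=20mg) = 0.08/0.23 = 0.3478.
P(Dose=40mg) = 0.06 + 0.09 + 0.06 + 0.03 = 0.24; P(Effect=mild | Dose=40mg) = 0.09/0.24 = 0.3750.
Difference = -0.027.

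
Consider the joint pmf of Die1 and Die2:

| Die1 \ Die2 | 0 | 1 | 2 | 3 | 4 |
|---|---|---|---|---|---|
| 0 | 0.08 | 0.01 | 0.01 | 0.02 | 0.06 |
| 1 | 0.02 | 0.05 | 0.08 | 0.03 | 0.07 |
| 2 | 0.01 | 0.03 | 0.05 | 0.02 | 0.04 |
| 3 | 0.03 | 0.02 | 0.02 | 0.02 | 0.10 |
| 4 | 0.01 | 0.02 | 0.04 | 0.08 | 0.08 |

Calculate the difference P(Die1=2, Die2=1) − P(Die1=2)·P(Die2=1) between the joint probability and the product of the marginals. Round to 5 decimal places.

P(Die1=2) = 0.01 + 0.03 + 0.05 + 0.02 + 0.04 = 0.15.
P(Die2=1) = 0.01 + 0.05 + 0.03 + 0.02 + 0.02 = 0.13.
P(Die1=2, Die2=1) − P(Die1=2)P(Die2=1) = 0.03 − 0.15×0.13 = 0.01050.

0.01050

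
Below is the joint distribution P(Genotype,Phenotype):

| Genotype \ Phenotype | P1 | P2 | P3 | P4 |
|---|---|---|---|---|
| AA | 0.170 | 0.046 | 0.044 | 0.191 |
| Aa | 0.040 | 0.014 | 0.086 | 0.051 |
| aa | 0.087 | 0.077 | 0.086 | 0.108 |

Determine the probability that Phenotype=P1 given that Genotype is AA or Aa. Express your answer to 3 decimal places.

P(Genotype=AA) = 0.170 + 0.046 + 0.044 + 0.191 = 0.451.
P(Genotype=Aa) = 0.040 + 0.014 + 0.086 + 0.051 = 0.191.
P(Genotype ∈ {AA, Aa}) = 0.451 + 0.191 = 0.642; P(Phenotype=P1, Genotype ∈ {AA, Aa}) = 0.170 + 0.040 = 0.210.
P(Phenotype=P1 | Genotype ∈ {AA, Aa}) = 0.210/0.642 = 0.327.

0.327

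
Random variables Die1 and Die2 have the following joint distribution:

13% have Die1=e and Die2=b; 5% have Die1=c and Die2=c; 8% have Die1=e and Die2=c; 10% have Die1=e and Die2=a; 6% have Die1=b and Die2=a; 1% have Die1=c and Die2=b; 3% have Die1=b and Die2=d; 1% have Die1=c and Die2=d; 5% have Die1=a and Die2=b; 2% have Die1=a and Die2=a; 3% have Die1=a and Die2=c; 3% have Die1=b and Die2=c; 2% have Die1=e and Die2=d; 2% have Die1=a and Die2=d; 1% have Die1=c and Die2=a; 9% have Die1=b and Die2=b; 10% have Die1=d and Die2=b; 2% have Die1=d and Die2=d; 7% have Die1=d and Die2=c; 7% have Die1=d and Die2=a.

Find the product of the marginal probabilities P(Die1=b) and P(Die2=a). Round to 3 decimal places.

0.055

P(Die1=b) = 0.06 + 0.09 + 0.03 + 0.03 = 0.21.
P(Die2=a) = 0.02 + 0.06 + 0.01 + 0.07 + 0.10 = 0.26.
Product: 0.21 × 0.26 = 0.055.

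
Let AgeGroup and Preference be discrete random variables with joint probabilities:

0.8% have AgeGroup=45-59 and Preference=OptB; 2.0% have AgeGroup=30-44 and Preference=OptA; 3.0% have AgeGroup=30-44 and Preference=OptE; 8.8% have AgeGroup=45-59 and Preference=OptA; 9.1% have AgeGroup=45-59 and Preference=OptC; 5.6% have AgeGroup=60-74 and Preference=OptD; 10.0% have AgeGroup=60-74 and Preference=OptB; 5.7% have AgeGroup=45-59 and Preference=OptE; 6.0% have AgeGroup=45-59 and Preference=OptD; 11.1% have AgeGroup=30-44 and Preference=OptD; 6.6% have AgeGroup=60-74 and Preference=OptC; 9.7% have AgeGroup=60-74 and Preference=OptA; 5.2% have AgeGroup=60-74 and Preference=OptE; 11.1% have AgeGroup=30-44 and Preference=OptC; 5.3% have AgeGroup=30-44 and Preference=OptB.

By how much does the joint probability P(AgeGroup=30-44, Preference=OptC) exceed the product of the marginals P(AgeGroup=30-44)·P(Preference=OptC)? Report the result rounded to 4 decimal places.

0.0239

P(AgeGroup=30-44) = 0.020 + 0.053 + 0.111 + 0.111 + 0.030 = 0.325.
P(Preference=OptC) = 0.111 + 0.091 + 0.066 = 0.268.
P(AgeGroup=30-44, Preference=OptC) − P(AgeGroup=30-44)P(Preference=OptC) = 0.111 − 0.325×0.268 = 0.0239.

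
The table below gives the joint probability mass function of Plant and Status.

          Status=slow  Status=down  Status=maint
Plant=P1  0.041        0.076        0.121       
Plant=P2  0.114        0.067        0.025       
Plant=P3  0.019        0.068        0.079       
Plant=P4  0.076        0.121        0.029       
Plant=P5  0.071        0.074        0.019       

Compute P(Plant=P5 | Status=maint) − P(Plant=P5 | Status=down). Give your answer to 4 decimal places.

P(Status=maint) = 0.121 + 0.025 + 0.079 + 0.029 + 0.019 = 0.273; P(Plant=P5 | Status=maint) = 0.019/0.273 = 0.06960.
P(Status=down) = 0.076 + 0.067 + 0.068 + 0.121 + 0.074 = 0.406; P(Plant=P5 | Status=down) = 0.074/0.406 = 0.18227.
Difference = -0.1127.

-0.1127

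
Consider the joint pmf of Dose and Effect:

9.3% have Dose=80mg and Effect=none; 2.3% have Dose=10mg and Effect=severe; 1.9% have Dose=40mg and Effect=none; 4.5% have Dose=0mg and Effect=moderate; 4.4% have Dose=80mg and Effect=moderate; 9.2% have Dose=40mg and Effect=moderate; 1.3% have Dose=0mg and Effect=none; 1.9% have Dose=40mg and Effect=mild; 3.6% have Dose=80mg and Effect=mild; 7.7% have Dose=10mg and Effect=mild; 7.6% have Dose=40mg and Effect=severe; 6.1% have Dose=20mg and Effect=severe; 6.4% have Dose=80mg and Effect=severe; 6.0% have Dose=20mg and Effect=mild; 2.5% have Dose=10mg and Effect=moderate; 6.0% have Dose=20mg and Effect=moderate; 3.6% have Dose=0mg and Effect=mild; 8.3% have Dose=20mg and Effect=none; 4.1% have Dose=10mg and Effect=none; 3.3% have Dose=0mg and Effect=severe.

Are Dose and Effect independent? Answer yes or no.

no

P(Dose=10mg) = 0.166 and P(Effect=mild) = 0.228, so their product is 0.03785, but P(Dose=10mg, Effect=mild) = 0.077. Since these differ, Dose and Effect are not independent.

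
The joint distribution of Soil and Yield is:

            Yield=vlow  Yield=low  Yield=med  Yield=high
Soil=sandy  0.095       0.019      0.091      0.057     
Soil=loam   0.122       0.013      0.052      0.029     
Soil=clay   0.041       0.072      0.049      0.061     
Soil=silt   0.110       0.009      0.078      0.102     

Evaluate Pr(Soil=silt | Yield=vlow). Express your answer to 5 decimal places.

0.29891

P(Yield=vlow) = 0.095 + 0.122 + 0.041 + 0.110 = 0.368.
P(Soil=silt | Yield=vlow) = 0.110/0.368 = 0.29891.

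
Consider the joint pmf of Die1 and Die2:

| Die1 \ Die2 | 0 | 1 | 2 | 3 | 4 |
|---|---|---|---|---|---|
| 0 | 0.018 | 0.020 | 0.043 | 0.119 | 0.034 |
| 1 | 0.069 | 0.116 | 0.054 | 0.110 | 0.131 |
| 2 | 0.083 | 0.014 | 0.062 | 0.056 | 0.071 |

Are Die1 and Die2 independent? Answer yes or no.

no

P(Die1=0) = 0.234 and P(Die2=3) = 0.285, so their product is 0.06669, but P(Die1=0, Die2=3) = 0.119. Since these differ, Die1 and Die2 are not independent.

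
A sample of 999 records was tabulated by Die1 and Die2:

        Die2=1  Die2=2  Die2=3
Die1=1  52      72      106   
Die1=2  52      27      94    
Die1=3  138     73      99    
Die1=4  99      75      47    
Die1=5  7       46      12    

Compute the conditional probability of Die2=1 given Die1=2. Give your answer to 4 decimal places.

0.3006

Total with Die1=2: 52 + 27 + 94 = 173.
P(Die2=1 | Die1=2) = 52/173 = 0.3006.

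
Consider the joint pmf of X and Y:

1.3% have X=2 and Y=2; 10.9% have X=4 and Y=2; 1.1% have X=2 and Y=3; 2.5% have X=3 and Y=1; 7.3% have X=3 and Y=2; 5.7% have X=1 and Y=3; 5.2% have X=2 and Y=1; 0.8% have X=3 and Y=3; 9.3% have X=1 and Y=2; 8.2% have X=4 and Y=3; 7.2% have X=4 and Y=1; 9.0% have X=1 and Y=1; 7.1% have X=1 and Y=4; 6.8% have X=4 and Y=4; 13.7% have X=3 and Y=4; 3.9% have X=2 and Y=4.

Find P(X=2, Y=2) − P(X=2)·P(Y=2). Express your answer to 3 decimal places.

-0.020

P(X=2) = 0.052 + 0.013 + 0.011 + 0.039 = 0.115.
P(Y=2) = 0.093 + 0.013 + 0.073 + 0.109 = 0.288.
P(X=2, Y=2) − P(X=2)P(Y=2) = 0.013 − 0.115×0.288 = -0.020.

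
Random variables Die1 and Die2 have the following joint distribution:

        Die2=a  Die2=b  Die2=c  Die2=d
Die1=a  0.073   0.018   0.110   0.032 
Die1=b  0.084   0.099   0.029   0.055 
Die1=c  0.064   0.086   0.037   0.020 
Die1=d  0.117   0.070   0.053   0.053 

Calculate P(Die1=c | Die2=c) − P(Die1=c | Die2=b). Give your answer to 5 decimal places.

P(Die2=c) = 0.110 + 0.029 + 0.037 + 0.053 = 0.229; P(Die1=c | Die2=c) = 0.037/0.229 = 0.161572.
P(Die2=b) = 0.018 + 0.099 + 0.086 + 0.070 = 0.273; P(Die1=c | Die2=b) = 0.086/0.273 = 0.315018.
Difference = -0.15345.

-0.15345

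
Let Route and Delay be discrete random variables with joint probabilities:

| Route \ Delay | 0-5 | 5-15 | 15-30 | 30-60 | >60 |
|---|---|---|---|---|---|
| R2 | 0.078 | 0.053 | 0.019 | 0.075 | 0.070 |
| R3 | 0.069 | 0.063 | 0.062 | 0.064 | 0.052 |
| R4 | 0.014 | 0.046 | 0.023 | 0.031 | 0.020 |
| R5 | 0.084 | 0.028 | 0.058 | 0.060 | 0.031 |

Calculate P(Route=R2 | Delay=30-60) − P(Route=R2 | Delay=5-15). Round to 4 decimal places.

0.0471

P(Delay=30-60) = 0.075 + 0.064 + 0.031 + 0.060 = 0.230; P(Route=R2 | Delay=30-60) = 0.075/0.230 = 0.32609.
P(Delay=5-15) = 0.053 + 0.063 + 0.046 + 0.028 = 0.190; P(Route=R2 | Delay=5-15) = 0.053/0.190 = 0.27895.
Difference = 0.0471.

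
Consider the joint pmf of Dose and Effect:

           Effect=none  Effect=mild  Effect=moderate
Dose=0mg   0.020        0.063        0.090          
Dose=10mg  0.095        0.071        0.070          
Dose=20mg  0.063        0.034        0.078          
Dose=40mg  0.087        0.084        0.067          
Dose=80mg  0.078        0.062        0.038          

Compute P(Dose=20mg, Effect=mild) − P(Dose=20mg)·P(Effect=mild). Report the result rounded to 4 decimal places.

P(Dose=20mg) = 0.063 + 0.034 + 0.078 = 0.175.
P(Effect=mild) = 0.063 + 0.071 + 0.034 + 0.084 + 0.062 = 0.314.
P(Dose=20mg, Effect=mild) − P(Dose=20mg)P(Effect=mild) = 0.034 − 0.175×0.314 = -0.0210.

-0.0210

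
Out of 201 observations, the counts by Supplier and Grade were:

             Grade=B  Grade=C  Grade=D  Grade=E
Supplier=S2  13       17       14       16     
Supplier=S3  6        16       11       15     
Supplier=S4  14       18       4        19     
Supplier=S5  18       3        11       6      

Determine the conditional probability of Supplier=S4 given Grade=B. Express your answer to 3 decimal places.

Total with Grade=B: 13 + 6 + 14 + 18 = 51.
P(Supplier=S4 | Grade=B) = 14/51 = 0.275.

0.275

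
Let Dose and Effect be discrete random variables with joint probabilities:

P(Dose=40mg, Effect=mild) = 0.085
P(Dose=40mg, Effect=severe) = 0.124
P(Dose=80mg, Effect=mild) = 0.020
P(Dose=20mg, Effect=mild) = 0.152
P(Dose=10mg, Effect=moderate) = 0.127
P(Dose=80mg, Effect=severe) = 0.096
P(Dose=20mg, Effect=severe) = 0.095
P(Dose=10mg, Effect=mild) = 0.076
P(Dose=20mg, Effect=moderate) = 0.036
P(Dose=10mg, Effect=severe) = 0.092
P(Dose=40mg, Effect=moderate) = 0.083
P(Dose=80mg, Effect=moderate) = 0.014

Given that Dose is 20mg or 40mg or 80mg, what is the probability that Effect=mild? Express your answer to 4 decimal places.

0.3645

P(Dose=20mg) = 0.152 + 0.036 + 0.095 = 0.283.
P(Dose=40mg) = 0.085 + 0.083 + 0.124 = 0.292.
P(Dose=80mg) = 0.020 + 0.014 + 0.096 = 0.130.
P(Dose ∈ {20mg, 40mg, 80mg}) = 0.283 + 0.292 + 0.130 = 0.705; P(Effect=mild, Dose ∈ {20mg, 40mg, 80mg}) = 0.152 + 0.085 + 0.020 = 0.257.
P(Effect=mild | Dose ∈ {20mg, 40mg, 80mg}) = 0.257/0.705 = 0.3645.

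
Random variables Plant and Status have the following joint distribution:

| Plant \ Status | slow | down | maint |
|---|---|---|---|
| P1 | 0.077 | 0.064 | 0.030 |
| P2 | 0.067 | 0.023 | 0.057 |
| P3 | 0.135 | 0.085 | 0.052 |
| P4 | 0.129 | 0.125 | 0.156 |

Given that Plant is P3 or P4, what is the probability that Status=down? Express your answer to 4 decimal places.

P(Plant=P3) = 0.135 + 0.085 + 0.052 = 0.272.
P(Plant=P4) = 0.129 + 0.125 + 0.156 = 0.410.
P(Plant ∈ {P3, P4}) = 0.272 + 0.410 = 0.682; P(Status=down, Plant ∈ {P3, P4}) = 0.085 + 0.125 = 0.210.
P(Status=down | Plant ∈ {P3, P4}) = 0.210/0.682 = 0.3079.

0.3079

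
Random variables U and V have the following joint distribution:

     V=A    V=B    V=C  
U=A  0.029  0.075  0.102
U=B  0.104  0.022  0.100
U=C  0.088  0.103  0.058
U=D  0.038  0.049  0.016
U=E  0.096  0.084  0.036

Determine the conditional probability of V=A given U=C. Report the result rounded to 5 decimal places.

P(U=C) = 0.088 + 0.103 + 0.058 = 0.249.
P(V=A | U=C) = 0.088/0.249 = 0.35341.

0.35341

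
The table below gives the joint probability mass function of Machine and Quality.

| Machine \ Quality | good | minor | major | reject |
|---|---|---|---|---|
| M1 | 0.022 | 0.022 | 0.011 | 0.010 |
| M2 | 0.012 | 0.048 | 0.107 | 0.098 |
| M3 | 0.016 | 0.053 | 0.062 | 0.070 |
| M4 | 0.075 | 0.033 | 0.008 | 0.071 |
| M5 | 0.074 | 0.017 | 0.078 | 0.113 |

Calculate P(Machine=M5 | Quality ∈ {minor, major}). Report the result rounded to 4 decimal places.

0.2164

P(Quality=minor) = 0.022 + 0.048 + 0.053 + 0.033 + 0.017 = 0.173.
P(Quality=major) = 0.011 + 0.107 + 0.062 + 0.008 + 0.078 = 0.266.
P(Quality ∈ {minor, major}) = 0.173 + 0.266 = 0.439; P(Machine=M5, Quality ∈ {minor, major}) = 0.017 + 0.078 = 0.095.
P(Machine=M5 | Quality ∈ {minor, major}) = 0.095/0.439 = 0.2164.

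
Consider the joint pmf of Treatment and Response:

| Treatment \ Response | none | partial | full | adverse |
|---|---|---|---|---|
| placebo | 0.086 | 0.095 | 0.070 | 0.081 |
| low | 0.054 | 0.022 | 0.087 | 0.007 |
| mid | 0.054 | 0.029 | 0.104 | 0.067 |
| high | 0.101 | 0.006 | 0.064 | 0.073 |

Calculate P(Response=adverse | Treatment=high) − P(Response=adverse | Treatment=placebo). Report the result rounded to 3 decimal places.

0.055

P(Treatment=high) = 0.101 + 0.006 + 0.064 + 0.073 = 0.244; P(Response=adverse | Treatment=high) = 0.073/0.244 = 0.2992.
P(Treatment=placebo) = 0.086 + 0.095 + 0.070 + 0.081 = 0.332; P(Response=adverse | Treatment=placebo) = 0.081/0.332 = 0.2440.
Difference = 0.055.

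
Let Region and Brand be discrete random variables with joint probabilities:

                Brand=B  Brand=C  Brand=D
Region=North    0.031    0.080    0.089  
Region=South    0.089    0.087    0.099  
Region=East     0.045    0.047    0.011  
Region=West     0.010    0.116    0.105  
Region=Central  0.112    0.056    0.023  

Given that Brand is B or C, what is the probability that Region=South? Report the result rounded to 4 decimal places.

0.2615

P(Brand=B) = 0.031 + 0.089 + 0.045 + 0.010 + 0.112 = 0.287.
P(Brand=C) = 0.080 + 0.087 + 0.047 + 0.116 + 0.056 = 0.386.
P(Brand ∈ {B, C}) = 0.287 + 0.386 = 0.673; P(Region=South, Brand ∈ {B, C}) = 0.089 + 0.087 = 0.176.
P(Region=South | Brand ∈ {B, C}) = 0.176/0.673 = 0.2615.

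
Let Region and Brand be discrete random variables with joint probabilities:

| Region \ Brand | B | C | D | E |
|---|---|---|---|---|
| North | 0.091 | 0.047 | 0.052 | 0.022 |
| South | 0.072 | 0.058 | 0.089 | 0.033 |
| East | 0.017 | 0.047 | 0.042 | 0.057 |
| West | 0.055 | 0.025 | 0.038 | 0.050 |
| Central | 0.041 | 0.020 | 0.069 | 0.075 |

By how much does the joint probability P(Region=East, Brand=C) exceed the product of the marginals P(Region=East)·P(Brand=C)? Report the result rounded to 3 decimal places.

P(Region=East) = 0.017 + 0.047 + 0.042 + 0.057 = 0.163.
P(Brand=C) = 0.047 + 0.058 + 0.047 + 0.025 + 0.020 = 0.197.
P(Region=East, Brand=C) − P(Region=East)P(Brand=C) = 0.047 − 0.163×0.197 = 0.015.

0.015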